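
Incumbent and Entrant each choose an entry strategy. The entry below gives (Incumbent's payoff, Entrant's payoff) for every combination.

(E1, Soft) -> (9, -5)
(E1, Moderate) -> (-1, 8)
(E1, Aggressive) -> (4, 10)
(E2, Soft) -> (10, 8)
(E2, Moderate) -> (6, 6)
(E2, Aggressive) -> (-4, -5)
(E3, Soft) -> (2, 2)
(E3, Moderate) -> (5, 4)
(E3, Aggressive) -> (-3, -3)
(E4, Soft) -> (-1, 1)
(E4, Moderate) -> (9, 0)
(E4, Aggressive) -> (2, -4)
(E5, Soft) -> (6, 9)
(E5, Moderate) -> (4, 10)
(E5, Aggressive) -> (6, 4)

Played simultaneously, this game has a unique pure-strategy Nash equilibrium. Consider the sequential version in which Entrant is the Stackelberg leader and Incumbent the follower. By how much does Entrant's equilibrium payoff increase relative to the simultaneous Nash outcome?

Solve by backward induction (Entrant leads).
- Soft → Incumbent plays E2 (best of 9, 10, 2, -1, 6); Entrant gets 8.
- Moderate → Incumbent plays E4 (best of -1, 6, 5, 9, 4); Entrant gets 0.
- Aggressive → Incumbent plays E5 (best of 4, -4, -3, 2, 6); Entrant gets 4.
Entrant's induced payoffs are 8, 0, 4, so Entrant commits to Soft. Subgame-perfect outcome: (E2, Soft) with payoffs (10, 8).
Now find the simultaneous Nash equilibrium.
Incumbent's best replies: Soft→E2; Moderate→E4; Aggressive→E5.
Entrant's best replies: E1→Aggressive; E2→Soft; E3→Moderate; E4→Soft; E5→Moderate.
The unique mutual best reply is (E2, Soft), giving (10, 8).
Entrant's commitment gain: 8 − 8 = 0.

0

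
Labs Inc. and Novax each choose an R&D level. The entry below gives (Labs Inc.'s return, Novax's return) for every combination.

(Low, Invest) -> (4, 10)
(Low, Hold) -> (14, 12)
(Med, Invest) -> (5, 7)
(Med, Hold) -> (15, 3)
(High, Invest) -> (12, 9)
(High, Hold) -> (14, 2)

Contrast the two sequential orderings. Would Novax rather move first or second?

If Labs Inc. leads: Novax's best replies are Low→Hold, Med→Invest, High→Invest; Labs Inc.'s induced payoffs 14, 5, 12; outcome (Low, Hold), payoffs (14, 12).
If Novax leads: Labs Inc.'s best replies are Invest→High, Hold→Med; Novax's induced payoffs 9, 3; outcome (High, Invest), payoffs (12, 9).
Novax gets 9 moving first and 12 moving second, so Novax prefers to move second.

second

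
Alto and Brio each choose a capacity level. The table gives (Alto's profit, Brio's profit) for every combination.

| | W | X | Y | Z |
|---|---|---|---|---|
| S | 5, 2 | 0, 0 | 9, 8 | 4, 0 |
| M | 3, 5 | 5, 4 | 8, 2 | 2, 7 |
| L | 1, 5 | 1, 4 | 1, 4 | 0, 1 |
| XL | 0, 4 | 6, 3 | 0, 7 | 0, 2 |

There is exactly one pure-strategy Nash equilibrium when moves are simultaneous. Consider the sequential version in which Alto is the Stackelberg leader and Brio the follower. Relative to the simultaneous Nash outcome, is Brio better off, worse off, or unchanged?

Brio best-responds to each possible Alto move:
- S → Brio plays Y (best of 2, 0, 8, 0); Alto gets 9.
- M → Brio plays Z (best of 5, 4, 2, 7); Alto gets 2.
- L → Brio plays W (best of 5, 4, 4, 1); Alto gets 1.
- XL → Brio plays Y (best of 4, 3, 7, 2); Alto gets 0.
Alto's induced payoffs are 9, 2, 1, 0, so Alto commits to S. Subgame-perfect outcome: (S, Y) with payoffs (9, 8).
Under simultaneous play:
Alto's best replies: W→S; X→XL; Y→S; Z→S.
Brio's best replies: S→Y; M→Z; L→W; XL→Y.
Only (S, Y) has each player best-responding; Nash payoffs (9, 8).
Brio earns 8 sequentially versus 8 at the Nash outcome: unchanged.

unchanged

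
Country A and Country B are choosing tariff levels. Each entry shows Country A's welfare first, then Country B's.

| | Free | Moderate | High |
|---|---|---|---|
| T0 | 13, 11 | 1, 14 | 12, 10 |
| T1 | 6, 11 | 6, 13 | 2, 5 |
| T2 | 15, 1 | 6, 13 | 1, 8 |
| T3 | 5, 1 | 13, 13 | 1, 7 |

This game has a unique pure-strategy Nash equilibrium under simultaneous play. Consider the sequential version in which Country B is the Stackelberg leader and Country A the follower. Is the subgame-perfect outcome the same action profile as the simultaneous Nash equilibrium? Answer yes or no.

yes

Solve by backward induction (Country B leads).
- Free: Country A compares 13, 6, 15, 5 and picks T2; Country B would get 1.
- Moderate: Country A compares 1, 6, 6, 13 and picks T3; Country B would get 13.
- High: Country A compares 12, 2, 1, 1 and picks T0; Country B would get 10.
Among 1, 13, 10, the best is 13 at Moderate. Subgame-perfect outcome: (T3, Moderate) with payoffs (13, 13).
For the simultaneous game, intersect best replies.
Country A's best replies: Free→T2; Moderate→T3; High→T0.
Country B's best replies: T0→Moderate; T1→Moderate; T2→Moderate; T3→Moderate.
The unique mutual best reply is (T3, Moderate), giving (13, 13).
Sequential outcome (T3, Moderate) coincides with the Nash profile (T3, Moderate).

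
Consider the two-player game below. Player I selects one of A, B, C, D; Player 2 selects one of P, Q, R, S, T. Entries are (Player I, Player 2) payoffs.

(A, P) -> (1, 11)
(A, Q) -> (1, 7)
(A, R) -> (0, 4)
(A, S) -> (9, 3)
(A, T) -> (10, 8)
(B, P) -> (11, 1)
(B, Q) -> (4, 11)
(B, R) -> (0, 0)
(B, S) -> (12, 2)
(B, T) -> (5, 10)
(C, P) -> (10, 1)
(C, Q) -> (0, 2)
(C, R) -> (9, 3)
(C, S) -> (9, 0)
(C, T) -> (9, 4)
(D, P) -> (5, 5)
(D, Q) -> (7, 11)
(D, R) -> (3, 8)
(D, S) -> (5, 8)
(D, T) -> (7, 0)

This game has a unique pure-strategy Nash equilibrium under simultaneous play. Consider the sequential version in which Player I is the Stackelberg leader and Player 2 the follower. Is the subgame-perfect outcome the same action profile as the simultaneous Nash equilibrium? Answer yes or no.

no

Backward induction with Player I moving first.
- A: Player 2 compares 11, 7, 4, 3, 8 and picks P; Player I would get 1.
- B: Player 2 compares 1, 11, 0, 2, 10 and picks Q; Player I would get 4.
- C: Player 2 compares 1, 2, 3, 0, 4 and picks T; Player I would get 9.
- D: Player 2 compares 5, 11, 8, 8, 0 and picks Q; Player I would get 7.
Player I's induced payoffs are 1, 4, 9, 7, so Player I commits to C. Subgame-perfect outcome: (C, T) with payoffs (9, 4).
Now find the simultaneous Nash equilibrium.
Player I's best replies: P→B; Q→D; R→C; S→B; T→A.
Player 2's best replies: A→P; B→Q; C→T; D→Q.
Only (D, Q) has each player best-responding; Nash payoffs (7, 11).
Sequential outcome (C, T) differs from the Nash profile (D, Q).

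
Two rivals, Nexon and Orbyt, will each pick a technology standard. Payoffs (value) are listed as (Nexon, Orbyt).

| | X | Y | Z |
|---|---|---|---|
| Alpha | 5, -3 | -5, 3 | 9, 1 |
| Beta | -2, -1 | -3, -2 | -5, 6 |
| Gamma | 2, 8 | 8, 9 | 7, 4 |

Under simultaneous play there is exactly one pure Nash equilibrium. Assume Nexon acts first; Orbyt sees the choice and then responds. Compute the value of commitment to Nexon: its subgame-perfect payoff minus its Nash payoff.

Solve by backward induction (Nexon leads).
- Alpha: BR = Y, leader payoff -5.
- Beta: BR = Z, leader payoff -5.
- Gamma: BR = Y, leader payoff 8.
Among -5, -5, 8, the best is 8 at Gamma. Subgame-perfect outcome: (Gamma, Y) with payoffs (8, 9).
Now find the simultaneous Nash equilibrium.
Nexon's best replies: X→Alpha; Y→Gamma; Z→Alpha.
Orbyt's best replies: Alpha→Y; Beta→Z; Gamma→Y.
Only (Gamma, Y) has each player best-responding; Nash payoffs (8, 9).
Nexon's commitment gain: 8 − 8 = 0.

0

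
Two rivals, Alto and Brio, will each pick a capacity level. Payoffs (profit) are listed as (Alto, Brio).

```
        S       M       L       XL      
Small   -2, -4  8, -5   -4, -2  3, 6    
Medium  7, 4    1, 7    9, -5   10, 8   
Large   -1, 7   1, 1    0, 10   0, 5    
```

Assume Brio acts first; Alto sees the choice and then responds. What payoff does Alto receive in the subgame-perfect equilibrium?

Solve by backward induction (Brio leads).
- S: Alto compares -2, 7, -1 and picks Medium; Brio would get 4.
- M: Alto compares 8, 1, 1 and picks Small; Brio would get -5.
- L: Alto compares -4, 9, 0 and picks Medium; Brio would get -5.
- XL: Alto compares 3, 10, 0 and picks Medium; Brio would get 8.
Maximizing over 4, -5, -5, 8, Brio chooses XL. Subgame-perfect outcome: (Medium, XL) with payoffs (10, 8).

10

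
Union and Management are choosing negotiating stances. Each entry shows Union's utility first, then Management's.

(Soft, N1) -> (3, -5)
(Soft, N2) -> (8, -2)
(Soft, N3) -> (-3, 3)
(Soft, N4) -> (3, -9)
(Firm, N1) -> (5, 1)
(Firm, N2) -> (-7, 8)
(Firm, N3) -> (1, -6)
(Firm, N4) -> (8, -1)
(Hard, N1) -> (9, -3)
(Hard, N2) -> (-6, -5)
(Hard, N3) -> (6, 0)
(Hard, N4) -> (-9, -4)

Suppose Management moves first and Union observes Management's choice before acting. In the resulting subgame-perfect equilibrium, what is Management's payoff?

0

Solve by backward induction (Management leads).
- N1 → Union plays Hard (best of 3, 5, 9); Management gets -3.
- N2 → Union plays Soft (best of 8, -7, -6); Management gets -2.
- N3 → Union plays Hard (best of -3, 1, 6); Management gets 0.
- N4 → Union plays Firm (best of 3, 8, -9); Management gets -1.
Maximizing over -3, -2, 0, -1, Management chooses N3. Subgame-perfect outcome: (Hard, N3) with payoffs (6, 0).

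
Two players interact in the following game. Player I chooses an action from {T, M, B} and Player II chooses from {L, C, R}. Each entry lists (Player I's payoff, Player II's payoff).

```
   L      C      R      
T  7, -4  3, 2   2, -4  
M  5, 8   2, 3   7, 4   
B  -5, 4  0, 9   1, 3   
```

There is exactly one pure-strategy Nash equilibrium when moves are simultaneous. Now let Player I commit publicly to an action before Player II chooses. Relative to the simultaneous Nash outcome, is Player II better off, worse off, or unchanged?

Backward induction with Player I moving first.
- T: Player II compares -4, 2, -4 and picks C; Player I would get 3.
- M: Player II compares 8, 3, 4 and picks L; Player I would get 5.
- B: Player II compares 4, 9, 3 and picks C; Player I would get 0.
Among 3, 5, 0, the best is 5 at M. Subgame-perfect outcome: (M, L) with payoffs (5, 8).
For the simultaneous game, intersect best replies.
Player I's best replies: L→T; C→T; R→M.
Player II's best replies: T→C; M→L; B→C.
Only (T, C) has each player best-responding; Nash payoffs (3, 2).
Player II earns 8 sequentially versus 2 at the Nash outcome: better off.

better off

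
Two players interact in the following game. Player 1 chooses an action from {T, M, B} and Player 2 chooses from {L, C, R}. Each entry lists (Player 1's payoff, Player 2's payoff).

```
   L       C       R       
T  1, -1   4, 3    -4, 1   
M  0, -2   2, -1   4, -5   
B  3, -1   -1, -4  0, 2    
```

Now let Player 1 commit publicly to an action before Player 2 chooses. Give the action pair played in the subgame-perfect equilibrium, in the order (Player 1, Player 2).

Solve by backward induction (Player 1 leads).
- T: BR = C, leader payoff 4.
- M: BR = C, leader payoff 2.
- B: BR = R, leader payoff 0.
Among 4, 2, 0, the best is 4 at T. Subgame-perfect outcome: (T, C) with payoffs (4, 3).

(T, C)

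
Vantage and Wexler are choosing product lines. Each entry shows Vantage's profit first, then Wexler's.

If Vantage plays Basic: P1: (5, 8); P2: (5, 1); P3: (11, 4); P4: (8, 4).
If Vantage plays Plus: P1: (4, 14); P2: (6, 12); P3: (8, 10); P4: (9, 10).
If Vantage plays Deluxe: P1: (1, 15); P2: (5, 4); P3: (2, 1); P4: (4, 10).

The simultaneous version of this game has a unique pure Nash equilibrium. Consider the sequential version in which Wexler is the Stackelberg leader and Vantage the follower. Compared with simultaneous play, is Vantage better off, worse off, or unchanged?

Vantage best-responds to each possible Wexler move:
- P1: BR = Basic, leader payoff 8.
- P2: BR = Plus, leader payoff 12.
- P3: BR = Basic, leader payoff 4.
- P4: BR = Plus, leader payoff 10.
Among 8, 12, 4, 10, the best is 12 at P2. Subgame-perfect outcome: (Plus, P2) with payoffs (6, 12).
For the simultaneous game, intersect best replies.
Vantage's best replies: P1→Basic; P2→Plus; P3→Basic; P4→Plus.
Wexler's best replies: Basic→P1; Plus→P1; Deluxe→P1.
Only (Basic, P1) has each player best-responding; Nash payoffs (5, 8).
Vantage earns 6 sequentially versus 5 at the Nash outcome: better off.

better off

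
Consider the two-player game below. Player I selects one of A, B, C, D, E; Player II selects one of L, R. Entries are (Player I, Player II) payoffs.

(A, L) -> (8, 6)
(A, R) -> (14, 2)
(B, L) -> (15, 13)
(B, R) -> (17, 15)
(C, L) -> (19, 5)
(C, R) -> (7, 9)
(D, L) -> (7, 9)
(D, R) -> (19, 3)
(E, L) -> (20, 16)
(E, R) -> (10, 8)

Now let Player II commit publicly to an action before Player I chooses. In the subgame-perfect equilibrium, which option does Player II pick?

Backward induction with Player II moving first.
- L → Player I plays E (best of 8, 15, 19, 7, 20); Player II gets 16.
- R → Player I plays D (best of 14, 17, 7, 19, 10); Player II gets 3.
Maximizing over 16, 3, Player II chooses L. Subgame-perfect outcome: (E, L) with payoffs (20, 16).

L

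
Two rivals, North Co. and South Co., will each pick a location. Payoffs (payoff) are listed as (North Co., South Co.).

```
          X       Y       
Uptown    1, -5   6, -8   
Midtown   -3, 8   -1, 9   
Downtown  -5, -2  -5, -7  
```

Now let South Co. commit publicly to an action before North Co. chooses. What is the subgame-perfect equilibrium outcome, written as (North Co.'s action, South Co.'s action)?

Work backward from North Co.'s decision.
- X: BR = Uptown, leader payoff -5.
- Y: BR = Uptown, leader payoff -8.
South Co.'s induced payoffs are -5, -8, so South Co. commits to X. Subgame-perfect outcome: (Uptown, X) with payoffs (1, -5).

(Uptown, X)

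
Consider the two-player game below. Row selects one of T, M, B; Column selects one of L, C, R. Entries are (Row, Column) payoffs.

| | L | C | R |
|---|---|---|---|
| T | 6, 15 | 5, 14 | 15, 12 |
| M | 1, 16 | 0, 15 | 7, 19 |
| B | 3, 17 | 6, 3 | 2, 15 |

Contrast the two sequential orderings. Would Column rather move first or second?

If Row leads: Column's best replies are T→L, M→R, B→L; Row's induced payoffs 6, 7, 3; outcome (M, R), payoffs (7, 19).
If Column leads: Row's best replies are L→T, C→B, R→T; Column's induced payoffs 15, 3, 12; outcome (T, L), payoffs (6, 15).
Column gets 15 moving first and 19 moving second, so Column prefers to move second.

second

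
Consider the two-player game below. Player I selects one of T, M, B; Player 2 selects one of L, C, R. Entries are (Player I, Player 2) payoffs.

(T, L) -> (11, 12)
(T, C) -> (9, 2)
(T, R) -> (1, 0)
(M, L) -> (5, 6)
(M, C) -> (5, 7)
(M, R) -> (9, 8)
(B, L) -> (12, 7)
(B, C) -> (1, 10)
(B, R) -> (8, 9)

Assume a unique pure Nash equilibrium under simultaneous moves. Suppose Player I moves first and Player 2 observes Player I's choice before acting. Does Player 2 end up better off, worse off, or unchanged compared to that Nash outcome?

better off

Solve by backward induction (Player I leads).
- T: BR = L, leader payoff 11.
- M: BR = R, leader payoff 9.
- B: BR = C, leader payoff 1.
Among 11, 9, 1, the best is 11 at T. Subgame-perfect outcome: (T, L) with payoffs (11, 12).
Under simultaneous play:
Player I's best replies: L→B; C→T; R→M.
Player 2's best replies: T→L; M→R; B→C.
The unique mutual best reply is (M, R), giving (9, 8).
Player 2 earns 12 sequentially versus 8 at the Nash outcome: better off.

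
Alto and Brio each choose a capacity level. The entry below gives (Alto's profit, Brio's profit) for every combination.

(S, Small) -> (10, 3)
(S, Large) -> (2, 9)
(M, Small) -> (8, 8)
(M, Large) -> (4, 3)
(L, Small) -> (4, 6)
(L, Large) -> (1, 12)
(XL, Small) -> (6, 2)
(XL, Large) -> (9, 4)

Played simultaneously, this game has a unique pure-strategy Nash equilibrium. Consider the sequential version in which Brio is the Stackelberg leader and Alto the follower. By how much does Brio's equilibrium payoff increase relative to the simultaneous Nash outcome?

0

Alto best-responds to each possible Brio move:
- Small: Alto compares 10, 8, 4, 6 and picks S; Brio would get 3.
- Large: Alto compares 2, 4, 1, 9 and picks XL; Brio would get 4.
Among 3, 4, the best is 4 at Large. Subgame-perfect outcome: (XL, Large) with payoffs (9, 4).
For the simultaneous game, intersect best replies.
Alto's best replies: Small→S; Large→XL.
Brio's best replies: S→Large; M→Small; L→Large; XL→Large.
The unique mutual best reply is (XL, Large), giving (9, 4).
Brio's commitment gain: 4 − 4 = 0.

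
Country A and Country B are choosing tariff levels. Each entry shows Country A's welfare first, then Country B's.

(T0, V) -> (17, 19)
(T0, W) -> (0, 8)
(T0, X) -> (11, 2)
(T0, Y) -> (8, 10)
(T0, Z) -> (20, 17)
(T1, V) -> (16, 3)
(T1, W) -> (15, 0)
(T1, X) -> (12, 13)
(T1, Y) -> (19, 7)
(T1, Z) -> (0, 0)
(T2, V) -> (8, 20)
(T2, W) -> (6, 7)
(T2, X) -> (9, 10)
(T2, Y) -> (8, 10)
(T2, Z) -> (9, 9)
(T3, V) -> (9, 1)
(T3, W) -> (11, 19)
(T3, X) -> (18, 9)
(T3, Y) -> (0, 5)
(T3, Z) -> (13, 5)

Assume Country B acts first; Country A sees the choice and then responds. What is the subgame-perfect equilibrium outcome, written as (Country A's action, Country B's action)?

Country A best-responds to each possible Country B move:
- V → Country A plays T0 (best of 17, 16, 8, 9); Country B gets 19.
- W → Country A plays T1 (best of 0, 15, 6, 11); Country B gets 0.
- X → Country A plays T3 (best of 11, 12, 9, 18); Country B gets 9.
- Y → Country A plays T1 (best of 8, 19, 8, 0); Country B gets 7.
- Z → Country A plays T0 (best of 20, 0, 9, 13); Country B gets 17.
Among 19, 0, 9, 7, 17, the best is 19 at V. Subgame-perfect outcome: (T0, V) with payoffs (17, 19).

(T0, V)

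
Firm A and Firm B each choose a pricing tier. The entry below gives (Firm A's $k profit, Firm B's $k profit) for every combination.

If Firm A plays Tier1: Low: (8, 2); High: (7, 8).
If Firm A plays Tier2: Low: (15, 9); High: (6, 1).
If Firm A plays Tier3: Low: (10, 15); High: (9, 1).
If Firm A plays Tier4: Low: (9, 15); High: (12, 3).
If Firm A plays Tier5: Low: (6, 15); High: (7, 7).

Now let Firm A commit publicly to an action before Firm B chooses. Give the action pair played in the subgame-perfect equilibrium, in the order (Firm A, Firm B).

Backward induction with Firm A moving first.
- Tier1: BR = High, leader payoff 7.
- Tier2: BR = Low, leader payoff 15.
- Tier3: BR = Low, leader payoff 10.
- Tier4: BR = Low, leader payoff 9.
- Tier5: BR = Low, leader payoff 6.
Firm A's induced payoffs are 7, 15, 10, 9, 6, so Firm A commits to Tier2. Subgame-perfect outcome: (Tier2, Low) with payoffs (15, 9).

(Tier2, Low)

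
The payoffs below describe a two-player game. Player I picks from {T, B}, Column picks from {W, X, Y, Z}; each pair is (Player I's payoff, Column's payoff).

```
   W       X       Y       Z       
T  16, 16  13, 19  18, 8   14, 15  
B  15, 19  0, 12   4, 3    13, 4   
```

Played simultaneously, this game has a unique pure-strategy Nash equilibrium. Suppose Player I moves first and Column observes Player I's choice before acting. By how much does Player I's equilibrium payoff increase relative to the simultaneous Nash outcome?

Work backward from Column's decision.
- T: BR = X, leader payoff 13.
- B: BR = W, leader payoff 15.
Among 13, 15, the best is 15 at B. Subgame-perfect outcome: (B, W) with payoffs (15, 19).
For the simultaneous game, intersect best replies.
Player I's best replies: W→T; X→T; Y→T; Z→T.
Column's best replies: T→X; B→W.
Only (T, X) has each player best-responding; Nash payoffs (13, 19).
Player I's commitment gain: 15 − 13 = 2.

2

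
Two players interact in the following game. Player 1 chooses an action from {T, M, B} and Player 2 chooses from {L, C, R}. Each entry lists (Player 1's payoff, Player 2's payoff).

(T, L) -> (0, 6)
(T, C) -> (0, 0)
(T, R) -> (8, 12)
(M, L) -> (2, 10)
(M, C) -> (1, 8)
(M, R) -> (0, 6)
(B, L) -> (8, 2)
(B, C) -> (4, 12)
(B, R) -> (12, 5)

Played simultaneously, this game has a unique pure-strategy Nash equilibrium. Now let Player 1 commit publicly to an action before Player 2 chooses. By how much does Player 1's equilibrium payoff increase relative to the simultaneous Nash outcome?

Player 2 best-responds to each possible Player 1 move:
- T → Player 2 plays R (best of 6, 0, 12); Player 1 gets 8.
- M → Player 2 plays L (best of 10, 8, 6); Player 1 gets 2.
- B → Player 2 plays C (best of 2, 12, 5); Player 1 gets 4.
Among 8, 2, 4, the best is 8 at T. Subgame-perfect outcome: (T, R) with payoffs (8, 12).
Now find the simultaneous Nash equilibrium.
Player 1's best replies: L→B; C→B; R→B.
Player 2's best replies: T→R; M→L; B→C.
Only (B, C) has each player best-responding; Nash payoffs (4, 12).
Player 1's commitment gain: 8 − 4 = 4.

4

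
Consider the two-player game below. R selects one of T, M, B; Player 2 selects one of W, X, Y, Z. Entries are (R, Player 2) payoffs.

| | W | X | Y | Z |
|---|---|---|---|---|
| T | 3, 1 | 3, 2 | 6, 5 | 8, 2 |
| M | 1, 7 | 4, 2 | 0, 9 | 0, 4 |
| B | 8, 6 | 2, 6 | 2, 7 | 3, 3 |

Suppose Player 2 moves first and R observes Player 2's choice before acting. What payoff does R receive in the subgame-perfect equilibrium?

8

Solve by backward induction (Player 2 leads).
- W: R compares 3, 1, 8 and picks B; Player 2 would get 6.
- X: R compares 3, 4, 2 and picks M; Player 2 would get 2.
- Y: R compares 6, 0, 2 and picks T; Player 2 would get 5.
- Z: R compares 8, 0, 3 and picks T; Player 2 would get 2.
Player 2's induced payoffs are 6, 2, 5, 2, so Player 2 commits to W. Subgame-perfect outcome: (B, W) with payoffs (8, 6).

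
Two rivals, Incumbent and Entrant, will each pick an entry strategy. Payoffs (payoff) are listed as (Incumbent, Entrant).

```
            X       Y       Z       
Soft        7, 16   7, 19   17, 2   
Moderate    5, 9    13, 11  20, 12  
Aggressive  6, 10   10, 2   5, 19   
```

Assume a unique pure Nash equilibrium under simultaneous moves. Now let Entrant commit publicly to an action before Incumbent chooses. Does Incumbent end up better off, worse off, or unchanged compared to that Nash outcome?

Work backward from Incumbent's decision.
- X: BR = Soft, leader payoff 16.
- Y: BR = Moderate, leader payoff 11.
- Z: BR = Moderate, leader payoff 12.
Among 16, 11, 12, the best is 16 at X. Subgame-perfect outcome: (Soft, X) with payoffs (7, 16).
Now find the simultaneous Nash equilibrium.
Incumbent's best replies: X→Soft; Y→Moderate; Z→Moderate.
Entrant's best replies: Soft→Y; Moderate→Z; Aggressive→Z.
The unique mutual best reply is (Moderate, Z), giving (20, 12).
Incumbent earns 7 sequentially versus 20 at the Nash outcome: worse off.

worse off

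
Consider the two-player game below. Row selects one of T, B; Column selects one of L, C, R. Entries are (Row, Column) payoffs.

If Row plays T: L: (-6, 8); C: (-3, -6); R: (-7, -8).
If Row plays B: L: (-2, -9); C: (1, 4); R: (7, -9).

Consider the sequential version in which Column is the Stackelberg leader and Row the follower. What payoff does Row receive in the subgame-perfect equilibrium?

Backward induction with Column moving first.
- L → Row plays B (best of -6, -2); Column gets -9.
- C → Row plays B (best of -3, 1); Column gets 4.
- R → Row plays B (best of -7, 7); Column gets -9.
Column's induced payoffs are -9, 4, -9, so Column commits to C. Subgame-perfect outcome: (B, C) with payoffs (1, 4).

1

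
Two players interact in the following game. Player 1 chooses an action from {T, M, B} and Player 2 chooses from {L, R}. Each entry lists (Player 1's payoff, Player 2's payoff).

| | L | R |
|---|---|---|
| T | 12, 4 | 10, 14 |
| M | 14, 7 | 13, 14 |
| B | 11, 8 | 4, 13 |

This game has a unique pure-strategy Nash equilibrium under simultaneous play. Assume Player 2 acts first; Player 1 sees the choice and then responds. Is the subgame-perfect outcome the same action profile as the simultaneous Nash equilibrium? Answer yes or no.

yes

Solve by backward induction (Player 2 leads).
- L → Player 1 plays M (best of 12, 14, 11); Player 2 gets 7.
- R → Player 1 plays M (best of 10, 13, 4); Player 2 gets 14.
Player 2's induced payoffs are 7, 14, so Player 2 commits to R. Subgame-perfect outcome: (M, R) with payoffs (13, 14).
Now find the simultaneous Nash equilibrium.
Player 1's best replies: L→M; R→M.
Player 2's best replies: T→R; M→R; B→R.
Only (M, R) has each player best-responding; Nash payoffs (13, 14).
Sequential outcome (M, R) coincides with the Nash profile (M, R).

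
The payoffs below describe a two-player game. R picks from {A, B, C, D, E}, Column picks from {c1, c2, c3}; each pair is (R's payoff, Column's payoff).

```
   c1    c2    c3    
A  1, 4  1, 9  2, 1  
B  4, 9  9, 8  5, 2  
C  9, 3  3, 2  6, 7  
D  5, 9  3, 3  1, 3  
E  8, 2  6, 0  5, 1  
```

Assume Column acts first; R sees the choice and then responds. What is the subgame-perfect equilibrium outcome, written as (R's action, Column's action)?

Work backward from R's decision.
- c1 → R plays C (best of 1, 4, 9, 5, 8); Column gets 3.
- c2 → R plays B (best of 1, 9, 3, 3, 6); Column gets 8.
- c3 → R plays C (best of 2, 5, 6, 1, 5); Column gets 7.
Column's induced payoffs are 3, 8, 7, so Column commits to c2. Subgame-perfect outcome: (B, c2) with payoffs (9, 8).

(B, c2)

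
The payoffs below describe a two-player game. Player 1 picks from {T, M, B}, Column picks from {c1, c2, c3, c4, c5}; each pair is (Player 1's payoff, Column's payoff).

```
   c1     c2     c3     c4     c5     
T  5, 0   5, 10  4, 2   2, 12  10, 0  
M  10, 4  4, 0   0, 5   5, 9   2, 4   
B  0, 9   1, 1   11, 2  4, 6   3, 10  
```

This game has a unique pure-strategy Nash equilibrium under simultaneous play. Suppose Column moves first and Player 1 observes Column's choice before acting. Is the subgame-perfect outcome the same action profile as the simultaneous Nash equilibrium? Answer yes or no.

no

Work backward from Player 1's decision.
- c1: BR = M, leader payoff 4.
- c2: BR = T, leader payoff 10.
- c3: BR = B, leader payoff 2.
- c4: BR = M, leader payoff 9.
- c5: BR = T, leader payoff 0.
Column's induced payoffs are 4, 10, 2, 9, 0, so Column commits to c2. Subgame-perfect outcome: (T, c2) with payoffs (5, 10).
Now find the simultaneous Nash equilibrium.
Player 1's best replies: c1→M; c2→T; c3→B; c4→M; c5→T.
Column's best replies: T→c4; M→c4; B→c5.
The unique mutual best reply is (M, c4), giving (5, 9).
Sequential outcome (T, c2) differs from the Nash profile (M, c4).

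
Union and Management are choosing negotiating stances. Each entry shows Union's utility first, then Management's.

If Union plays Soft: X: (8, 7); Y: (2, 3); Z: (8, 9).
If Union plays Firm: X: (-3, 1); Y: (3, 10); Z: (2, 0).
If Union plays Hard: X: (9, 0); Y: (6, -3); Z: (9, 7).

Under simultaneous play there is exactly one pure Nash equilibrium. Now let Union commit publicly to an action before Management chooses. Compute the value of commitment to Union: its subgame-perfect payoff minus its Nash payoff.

0

Solve by backward induction (Union leads).
- Soft: Management compares 7, 3, 9 and picks Z; Union would get 8.
- Firm: Management compares 1, 10, 0 and picks Y; Union would get 3.
- Hard: Management compares 0, -3, 7 and picks Z; Union would get 9.
Union's induced payoffs are 8, 3, 9, so Union commits to Hard. Subgame-perfect outcome: (Hard, Z) with payoffs (9, 7).
Now find the simultaneous Nash equilibrium.
Union's best replies: X→Hard; Y→Hard; Z→Hard.
Management's best replies: Soft→Z; Firm→Y; Hard→Z.
The unique mutual best reply is (Hard, Z), giving (9, 7).
Union's commitment gain: 9 − 9 = 0.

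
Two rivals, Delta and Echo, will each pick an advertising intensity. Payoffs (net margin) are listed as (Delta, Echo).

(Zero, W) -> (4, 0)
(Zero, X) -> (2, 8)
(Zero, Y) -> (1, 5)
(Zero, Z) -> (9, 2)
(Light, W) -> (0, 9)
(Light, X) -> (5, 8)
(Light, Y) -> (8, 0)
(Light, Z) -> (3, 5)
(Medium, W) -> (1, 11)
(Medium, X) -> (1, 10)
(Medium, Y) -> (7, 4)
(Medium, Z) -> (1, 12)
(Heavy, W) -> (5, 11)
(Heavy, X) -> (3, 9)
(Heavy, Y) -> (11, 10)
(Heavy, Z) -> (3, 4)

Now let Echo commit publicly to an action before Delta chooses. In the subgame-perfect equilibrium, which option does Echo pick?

Work backward from Delta's decision.
- W: Delta compares 4, 0, 1, 5 and picks Heavy; Echo would get 11.
- X: Delta compares 2, 5, 1, 3 and picks Light; Echo would get 8.
- Y: Delta compares 1, 8, 7, 11 and picks Heavy; Echo would get 10.
- Z: Delta compares 9, 3, 1, 3 and picks Zero; Echo would get 2.
Among 11, 8, 10, 2, the best is 11 at W. Subgame-perfect outcome: (Heavy, W) with payoffs (5, 11).

W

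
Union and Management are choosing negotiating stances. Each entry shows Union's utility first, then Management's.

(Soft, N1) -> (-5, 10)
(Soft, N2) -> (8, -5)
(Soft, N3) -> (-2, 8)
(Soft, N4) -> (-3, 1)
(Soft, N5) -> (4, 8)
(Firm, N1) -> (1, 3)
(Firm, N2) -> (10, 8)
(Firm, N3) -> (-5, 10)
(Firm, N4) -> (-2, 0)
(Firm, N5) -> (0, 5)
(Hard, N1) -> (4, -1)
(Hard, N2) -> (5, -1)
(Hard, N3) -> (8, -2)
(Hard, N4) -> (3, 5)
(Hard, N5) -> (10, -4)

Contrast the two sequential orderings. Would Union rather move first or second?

If Union leads: Management's best replies are Soft→N1, Firm→N3, Hard→N4; Union's induced payoffs -5, -5, 3; outcome (Hard, N4), payoffs (3, 5).
If Management leads: Union's best replies are N1→Hard, N2→Firm, N3→Hard, N4→Hard, N5→Hard; Management's induced payoffs -1, 8, -2, 5, -4; outcome (Firm, N2), payoffs (10, 8).
Union gets 3 moving first and 10 moving second, so Union prefers to move second.

second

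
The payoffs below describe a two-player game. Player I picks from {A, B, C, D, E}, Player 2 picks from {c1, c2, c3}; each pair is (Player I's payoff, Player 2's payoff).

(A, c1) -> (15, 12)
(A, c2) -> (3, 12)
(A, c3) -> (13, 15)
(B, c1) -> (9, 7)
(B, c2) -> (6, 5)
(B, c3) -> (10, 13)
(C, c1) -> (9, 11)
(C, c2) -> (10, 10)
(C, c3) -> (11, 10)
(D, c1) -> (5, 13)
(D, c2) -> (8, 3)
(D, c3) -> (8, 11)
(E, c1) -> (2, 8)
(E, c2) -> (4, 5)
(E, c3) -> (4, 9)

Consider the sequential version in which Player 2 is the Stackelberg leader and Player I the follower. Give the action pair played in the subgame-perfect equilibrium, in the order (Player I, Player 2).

Work backward from Player I's decision.
- c1: Player I compares 15, 9, 9, 5, 2 and picks A; Player 2 would get 12.
- c2: Player I compares 3, 6, 10, 8, 4 and picks C; Player 2 would get 10.
- c3: Player I compares 13, 10, 11, 8, 4 and picks A; Player 2 would get 15.
Player 2's induced payoffs are 12, 10, 15, so Player 2 commits to c3. Subgame-perfect outcome: (A, c3) with payoffs (13, 15).

(A, c3)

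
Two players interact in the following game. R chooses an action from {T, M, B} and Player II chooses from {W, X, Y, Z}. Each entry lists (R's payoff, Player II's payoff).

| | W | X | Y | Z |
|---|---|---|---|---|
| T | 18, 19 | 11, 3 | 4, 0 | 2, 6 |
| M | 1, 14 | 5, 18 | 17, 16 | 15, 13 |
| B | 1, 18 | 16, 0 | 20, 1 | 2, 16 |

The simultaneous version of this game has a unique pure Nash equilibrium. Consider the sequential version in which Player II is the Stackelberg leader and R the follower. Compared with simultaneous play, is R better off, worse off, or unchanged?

Backward induction with Player II moving first.
- W: BR = T, leader payoff 19.
- X: BR = B, leader payoff 0.
- Y: BR = B, leader payoff 1.
- Z: BR = M, leader payoff 13.
Maximizing over 19, 0, 1, 13, Player II chooses W. Subgame-perfect outcome: (T, W) with payoffs (18, 19).
Under simultaneous play:
R's best replies: W→T; X→B; Y→B; Z→M.
Player II's best replies: T→W; M→X; B→W.
The unique mutual best reply is (T, W), giving (18, 19).
R earns 18 sequentially versus 18 at the Nash outcome: unchanged.

unchanged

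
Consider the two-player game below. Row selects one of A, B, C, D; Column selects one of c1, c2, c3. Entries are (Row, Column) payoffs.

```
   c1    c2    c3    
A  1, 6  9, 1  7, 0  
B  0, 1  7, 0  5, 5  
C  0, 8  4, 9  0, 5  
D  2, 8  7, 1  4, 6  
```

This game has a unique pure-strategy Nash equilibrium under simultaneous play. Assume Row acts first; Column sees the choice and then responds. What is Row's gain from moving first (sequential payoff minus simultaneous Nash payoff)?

Solve by backward induction (Row leads).
- A: BR = c1, leader payoff 1.
- B: BR = c3, leader payoff 5.
- C: BR = c2, leader payoff 4.
- D: BR = c1, leader payoff 2.
Among 1, 5, 4, 2, the best is 5 at B. Subgame-perfect outcome: (B, c3) with payoffs (5, 5).
Under simultaneous play:
Row's best replies: c1→D; c2→A; c3→A.
Column's best replies: A→c1; B→c3; C→c2; D→c1.
The unique mutual best reply is (D, c1), giving (2, 8).
Row's commitment gain: 5 − 2 = 3.

3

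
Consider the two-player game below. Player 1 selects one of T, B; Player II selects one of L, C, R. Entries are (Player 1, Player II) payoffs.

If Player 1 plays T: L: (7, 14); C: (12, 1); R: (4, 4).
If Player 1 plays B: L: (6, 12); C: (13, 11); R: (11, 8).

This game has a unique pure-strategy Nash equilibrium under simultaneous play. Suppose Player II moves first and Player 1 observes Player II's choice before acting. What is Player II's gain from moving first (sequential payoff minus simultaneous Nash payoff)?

0

Backward induction with Player II moving first.
- L: Player 1 compares 7, 6 and picks T; Player II would get 14.
- C: Player 1 compares 12, 13 and picks B; Player II would get 11.
- R: Player 1 compares 4, 11 and picks B; Player II would get 8.
Player II's induced payoffs are 14, 11, 8, so Player II commits to L. Subgame-perfect outcome: (T, L) with payoffs (7, 14).
Under simultaneous play:
Player 1's best replies: L→T; C→B; R→B.
Player II's best replies: T→L; B→L.
Only (T, L) has each player best-responding; Nash payoffs (7, 14).
Player II's commitment gain: 14 − 14 = 0.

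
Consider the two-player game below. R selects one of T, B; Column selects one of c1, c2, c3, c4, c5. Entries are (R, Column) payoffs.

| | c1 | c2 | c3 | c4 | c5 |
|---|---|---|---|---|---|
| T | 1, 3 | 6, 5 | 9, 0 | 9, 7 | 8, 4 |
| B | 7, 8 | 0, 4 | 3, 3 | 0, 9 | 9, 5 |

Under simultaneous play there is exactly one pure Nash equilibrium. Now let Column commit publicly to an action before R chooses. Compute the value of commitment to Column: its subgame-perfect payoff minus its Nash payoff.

Work backward from R's decision.
- c1: R compares 1, 7 and picks B; Column would get 8.
- c2: R compares 6, 0 and picks T; Column would get 5.
- c3: R compares 9, 3 and picks T; Column would get 0.
- c4: R compares 9, 0 and picks T; Column would get 7.
- c5: R compares 8, 9 and picks B; Column would get 5.
Column's induced payoffs are 8, 5, 0, 7, 5, so Column commits to c1. Subgame-perfect outcome: (B, c1) with payoffs (7, 8).
Now find the simultaneous Nash equilibrium.
R's best replies: c1→B; c2→T; c3→T; c4→T; c5→B.
Column's best replies: T→c4; B→c4.
Only (T, c4) has each player best-responding; Nash payoffs (9, 7).
Column's commitment gain: 8 − 7 = 1.

1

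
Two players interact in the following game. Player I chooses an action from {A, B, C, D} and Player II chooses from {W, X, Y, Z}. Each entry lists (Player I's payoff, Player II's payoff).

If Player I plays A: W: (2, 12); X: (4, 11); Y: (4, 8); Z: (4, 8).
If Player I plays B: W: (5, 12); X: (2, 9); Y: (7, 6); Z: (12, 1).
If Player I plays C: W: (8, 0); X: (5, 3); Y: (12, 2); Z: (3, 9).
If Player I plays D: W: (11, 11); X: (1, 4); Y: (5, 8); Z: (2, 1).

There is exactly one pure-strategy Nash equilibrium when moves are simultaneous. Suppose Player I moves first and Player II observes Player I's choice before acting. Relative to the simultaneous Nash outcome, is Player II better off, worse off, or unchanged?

Work backward from Player II's decision.
- A: Player II compares 12, 11, 8, 8 and picks W; Player I would get 2.
- B: Player II compares 12, 9, 6, 1 and picks W; Player I would get 5.
- C: Player II compares 0, 3, 2, 9 and picks Z; Player I would get 3.
- D: Player II compares 11, 4, 8, 1 and picks W; Player I would get 11.
Player I's induced payoffs are 2, 5, 3, 11, so Player I commits to D. Subgame-perfect outcome: (D, W) with payoffs (11, 11).
Under simultaneous play:
Player I's best replies: W→D; X→C; Y→C; Z→B.
Player II's best replies: A→W; B→W; C→Z; D→W.
Only (D, W) has each player best-responding; Nash payoffs (11, 11).
Player II earns 11 sequentially versus 11 at the Nash outcome: unchanged.

unchanged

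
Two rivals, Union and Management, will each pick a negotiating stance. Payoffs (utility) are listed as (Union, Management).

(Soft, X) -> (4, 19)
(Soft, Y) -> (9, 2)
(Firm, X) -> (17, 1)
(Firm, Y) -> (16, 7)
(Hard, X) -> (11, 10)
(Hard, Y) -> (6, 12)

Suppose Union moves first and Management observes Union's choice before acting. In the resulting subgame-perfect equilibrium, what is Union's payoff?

16

Management best-responds to each possible Union move:
- Soft: BR = X, leader payoff 4.
- Firm: BR = Y, leader payoff 16.
- Hard: BR = Y, leader payoff 6.
Union's induced payoffs are 4, 16, 6, so Union commits to Firm. Subgame-perfect outcome: (Firm, Y) with payoffs (16, 7).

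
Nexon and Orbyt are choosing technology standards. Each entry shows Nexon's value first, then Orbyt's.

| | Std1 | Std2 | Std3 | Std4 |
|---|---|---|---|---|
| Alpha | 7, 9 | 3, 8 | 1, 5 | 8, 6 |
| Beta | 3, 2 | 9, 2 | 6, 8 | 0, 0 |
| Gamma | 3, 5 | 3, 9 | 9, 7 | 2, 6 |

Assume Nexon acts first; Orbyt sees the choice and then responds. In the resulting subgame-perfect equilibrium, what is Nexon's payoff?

7

Orbyt best-responds to each possible Nexon move:
- Alpha: BR = Std1, leader payoff 7.
- Beta: BR = Std3, leader payoff 6.
- Gamma: BR = Std2, leader payoff 3.
Nexon's induced payoffs are 7, 6, 3, so Nexon commits to Alpha. Subgame-perfect outcome: (Alpha, Std1) with payoffs (7, 9).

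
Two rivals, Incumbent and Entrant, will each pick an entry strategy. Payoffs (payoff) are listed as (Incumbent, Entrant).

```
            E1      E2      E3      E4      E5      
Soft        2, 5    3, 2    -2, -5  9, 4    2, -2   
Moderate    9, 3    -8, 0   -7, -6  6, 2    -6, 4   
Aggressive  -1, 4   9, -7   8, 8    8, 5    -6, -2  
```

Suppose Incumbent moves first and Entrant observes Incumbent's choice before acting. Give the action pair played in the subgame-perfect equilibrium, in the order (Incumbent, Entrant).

(Aggressive, E3)

Entrant best-responds to each possible Incumbent move:
- Soft → Entrant plays E1 (best of 5, 2, -5, 4, -2); Incumbent gets 2.
- Moderate → Entrant plays E5 (best of 3, 0, -6, 2, 4); Incumbent gets -6.
- Aggressive → Entrant plays E3 (best of 4, -7, 8, 5, -2); Incumbent gets 8.
Maximizing over 2, -6, 8, Incumbent chooses Aggressive. Subgame-perfect outcome: (Aggressive, E3) with payoffs (8, 8).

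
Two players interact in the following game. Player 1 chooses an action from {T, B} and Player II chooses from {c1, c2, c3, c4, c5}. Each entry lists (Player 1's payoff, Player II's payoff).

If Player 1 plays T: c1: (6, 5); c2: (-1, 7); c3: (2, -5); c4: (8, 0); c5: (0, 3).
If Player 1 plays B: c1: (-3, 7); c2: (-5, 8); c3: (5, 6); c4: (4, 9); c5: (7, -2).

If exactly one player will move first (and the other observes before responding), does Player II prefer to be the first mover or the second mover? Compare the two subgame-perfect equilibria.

If Player 1 leads: Player II's best replies are T→c2, B→c4; Player 1's induced payoffs -1, 4; outcome (B, c4), payoffs (4, 9).
If Player II leads: Player 1's best replies are c1→T, c2→T, c3→B, c4→T, c5→B; Player II's induced payoffs 5, 7, 6, 0, -2; outcome (T, c2), payoffs (-1, 7).
Player II gets 7 moving first and 9 moving second, so Player II prefers to move second.

second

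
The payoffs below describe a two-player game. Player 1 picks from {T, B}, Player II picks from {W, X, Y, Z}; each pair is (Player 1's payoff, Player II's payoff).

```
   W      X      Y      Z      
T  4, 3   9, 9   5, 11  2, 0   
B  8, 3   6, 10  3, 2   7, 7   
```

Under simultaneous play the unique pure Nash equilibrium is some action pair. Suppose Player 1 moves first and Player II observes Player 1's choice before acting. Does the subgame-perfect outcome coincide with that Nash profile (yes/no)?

Work backward from Player II's decision.
- T: BR = Y, leader payoff 5.
- B: BR = X, leader payoff 6.
Among 5, 6, the best is 6 at B. Subgame-perfect outcome: (B, X) with payoffs (6, 10).
Now find the simultaneous Nash equilibrium.
Player 1's best replies: W→B; X→T; Y→T; Z→B.
Player II's best replies: T→Y; B→X.
The unique mutual best reply is (T, Y), giving (5, 11).
Sequential outcome (B, X) differs from the Nash profile (T, Y).

no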